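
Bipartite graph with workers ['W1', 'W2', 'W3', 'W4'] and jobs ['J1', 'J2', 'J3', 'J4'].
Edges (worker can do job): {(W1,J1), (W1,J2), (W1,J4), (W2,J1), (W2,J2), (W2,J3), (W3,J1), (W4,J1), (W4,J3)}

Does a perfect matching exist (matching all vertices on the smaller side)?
Yes, perfect matching exists (size 4)

Perfect matching: {(W1,J4), (W2,J2), (W3,J1), (W4,J3)}
All 4 vertices on the smaller side are matched.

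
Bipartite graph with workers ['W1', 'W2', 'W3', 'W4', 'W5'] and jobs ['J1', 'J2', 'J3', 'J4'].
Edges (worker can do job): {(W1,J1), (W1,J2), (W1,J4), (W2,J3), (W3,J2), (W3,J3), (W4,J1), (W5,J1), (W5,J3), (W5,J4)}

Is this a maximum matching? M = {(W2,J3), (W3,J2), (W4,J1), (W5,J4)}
Yes, size 4 is maximum

Proposed matching has size 4.
Maximum matching size for this graph: 4.

This is a maximum matching.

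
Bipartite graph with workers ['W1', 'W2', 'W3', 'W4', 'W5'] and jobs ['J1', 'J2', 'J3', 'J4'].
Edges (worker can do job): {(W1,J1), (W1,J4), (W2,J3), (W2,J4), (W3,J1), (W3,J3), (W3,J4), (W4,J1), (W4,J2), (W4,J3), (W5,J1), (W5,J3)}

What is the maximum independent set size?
Maximum independent set = 5

By König's theorem:
- Min vertex cover = Max matching = 4
- Max independent set = Total vertices - Min vertex cover
- Max independent set = 9 - 4 = 5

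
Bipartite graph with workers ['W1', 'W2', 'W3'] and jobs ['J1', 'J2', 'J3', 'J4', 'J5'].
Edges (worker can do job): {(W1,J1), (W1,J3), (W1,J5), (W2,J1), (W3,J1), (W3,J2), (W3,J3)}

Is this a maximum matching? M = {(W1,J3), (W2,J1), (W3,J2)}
Yes, size 3 is maximum

Proposed matching has size 3.
Maximum matching size for this graph: 3.

This is a maximum matching.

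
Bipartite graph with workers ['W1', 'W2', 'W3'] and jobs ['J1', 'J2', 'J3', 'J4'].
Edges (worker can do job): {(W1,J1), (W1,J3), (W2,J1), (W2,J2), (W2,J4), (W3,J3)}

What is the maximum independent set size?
Maximum independent set = 4

By König's theorem:
- Min vertex cover = Max matching = 3
- Max independent set = Total vertices - Min vertex cover
- Max independent set = 7 - 3 = 4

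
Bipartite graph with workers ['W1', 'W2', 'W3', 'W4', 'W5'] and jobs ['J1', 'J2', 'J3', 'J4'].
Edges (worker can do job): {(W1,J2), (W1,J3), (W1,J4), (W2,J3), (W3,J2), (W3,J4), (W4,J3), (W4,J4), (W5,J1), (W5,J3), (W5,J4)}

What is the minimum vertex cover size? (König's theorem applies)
Minimum vertex cover size = 4

By König's theorem: in bipartite graphs,
min vertex cover = max matching = 4

Maximum matching has size 4, so minimum vertex cover also has size 4.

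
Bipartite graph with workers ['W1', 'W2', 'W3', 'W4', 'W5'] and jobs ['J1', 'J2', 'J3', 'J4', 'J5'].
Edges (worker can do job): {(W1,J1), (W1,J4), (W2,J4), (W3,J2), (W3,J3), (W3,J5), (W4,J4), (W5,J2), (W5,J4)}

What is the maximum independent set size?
Maximum independent set = 6

By König's theorem:
- Min vertex cover = Max matching = 4
- Max independent set = Total vertices - Min vertex cover
- Max independent set = 10 - 4 = 6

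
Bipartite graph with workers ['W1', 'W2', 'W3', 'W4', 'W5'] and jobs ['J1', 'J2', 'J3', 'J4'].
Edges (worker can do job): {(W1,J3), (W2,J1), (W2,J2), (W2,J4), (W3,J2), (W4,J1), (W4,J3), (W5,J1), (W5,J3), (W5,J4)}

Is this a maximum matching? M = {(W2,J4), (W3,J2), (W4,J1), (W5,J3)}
Yes, size 4 is maximum

Proposed matching has size 4.
Maximum matching size for this graph: 4.

This is a maximum matching.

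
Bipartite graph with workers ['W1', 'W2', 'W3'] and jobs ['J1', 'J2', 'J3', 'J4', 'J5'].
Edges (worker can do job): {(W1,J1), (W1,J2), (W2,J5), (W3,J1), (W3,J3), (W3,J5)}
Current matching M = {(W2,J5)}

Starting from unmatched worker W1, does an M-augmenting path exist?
Yes: W1 → J1

An M-augmenting path alternates non-matching / matching edges, starting and ending at unmatched vertices.
Path: W1 → J1
(J1 is unmatched in M, so the path is augmenting.)
Flipping edges along this path would increase |M| from 1 to 2.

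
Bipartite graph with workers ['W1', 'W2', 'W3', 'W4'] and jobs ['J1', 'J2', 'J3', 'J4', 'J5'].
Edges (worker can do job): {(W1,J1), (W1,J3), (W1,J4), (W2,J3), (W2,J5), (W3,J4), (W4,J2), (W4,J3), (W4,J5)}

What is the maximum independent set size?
Maximum independent set = 5

By König's theorem:
- Min vertex cover = Max matching = 4
- Max independent set = Total vertices - Min vertex cover
- Max independent set = 9 - 4 = 5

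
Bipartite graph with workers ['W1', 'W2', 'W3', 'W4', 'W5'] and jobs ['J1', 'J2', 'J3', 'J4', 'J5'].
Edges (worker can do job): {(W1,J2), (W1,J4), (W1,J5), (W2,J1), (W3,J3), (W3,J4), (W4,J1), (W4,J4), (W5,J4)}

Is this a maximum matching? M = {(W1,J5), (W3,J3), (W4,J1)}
No, size 3 is not maximum

Proposed matching has size 3.
Maximum matching size for this graph: 4.

This is NOT maximum - can be improved to size 4.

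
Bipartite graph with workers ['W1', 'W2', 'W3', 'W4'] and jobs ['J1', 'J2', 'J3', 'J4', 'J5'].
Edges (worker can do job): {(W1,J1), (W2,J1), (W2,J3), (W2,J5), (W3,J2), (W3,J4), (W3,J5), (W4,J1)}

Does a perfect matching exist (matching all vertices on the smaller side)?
No, maximum matching has size 3 < 4

Maximum matching has size 3, need 4 for perfect matching.
Unmatched workers: ['W1']
Unmatched jobs: ['J2', 'J4']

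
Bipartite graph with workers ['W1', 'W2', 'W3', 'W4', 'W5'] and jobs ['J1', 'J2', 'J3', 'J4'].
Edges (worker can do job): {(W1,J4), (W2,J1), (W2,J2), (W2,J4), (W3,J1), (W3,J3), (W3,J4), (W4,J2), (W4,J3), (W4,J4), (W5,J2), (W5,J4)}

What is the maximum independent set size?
Maximum independent set = 5

By König's theorem:
- Min vertex cover = Max matching = 4
- Max independent set = Total vertices - Min vertex cover
- Max independent set = 9 - 4 = 5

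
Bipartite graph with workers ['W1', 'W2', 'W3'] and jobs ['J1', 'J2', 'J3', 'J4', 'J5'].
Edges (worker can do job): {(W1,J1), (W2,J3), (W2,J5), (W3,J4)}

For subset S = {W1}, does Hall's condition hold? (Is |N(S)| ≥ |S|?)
Yes: |N(S)| = 1, |S| = 1

Subset S = {W1}
Neighbors N(S) = {J1}

|N(S)| = 1, |S| = 1
Hall's condition: |N(S)| ≥ |S| is satisfied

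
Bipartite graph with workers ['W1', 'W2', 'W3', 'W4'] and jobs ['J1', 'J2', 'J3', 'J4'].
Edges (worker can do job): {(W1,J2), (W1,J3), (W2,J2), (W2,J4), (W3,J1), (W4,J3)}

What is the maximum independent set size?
Maximum independent set = 4

By König's theorem:
- Min vertex cover = Max matching = 4
- Max independent set = Total vertices - Min vertex cover
- Max independent set = 8 - 4 = 4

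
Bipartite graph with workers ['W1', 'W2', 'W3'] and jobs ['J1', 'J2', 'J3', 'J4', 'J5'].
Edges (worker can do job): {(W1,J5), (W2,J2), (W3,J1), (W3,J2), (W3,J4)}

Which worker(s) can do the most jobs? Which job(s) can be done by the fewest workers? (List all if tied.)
Most versatile: W3 (3 jobs); Least covered: J3 (0 workers)

Worker degrees (jobs they can do): W1:1, W2:1, W3:3
Job degrees (workers who can do it): J1:1, J2:2, J3:0, J4:1, J5:1

Maximum worker degree is 3, achieved by: W3
Minimum job degree is 0, achieved by: J3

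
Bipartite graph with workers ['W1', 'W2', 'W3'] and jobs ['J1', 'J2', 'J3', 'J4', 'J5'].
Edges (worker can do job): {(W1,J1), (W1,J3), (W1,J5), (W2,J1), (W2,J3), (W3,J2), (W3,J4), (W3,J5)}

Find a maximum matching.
Matching: {(W1,J5), (W2,J3), (W3,J4)}

Maximum matching (size 3):
  W1 → J5
  W2 → J3
  W3 → J4

Each worker is assigned to at most one job, and each job to at most one worker.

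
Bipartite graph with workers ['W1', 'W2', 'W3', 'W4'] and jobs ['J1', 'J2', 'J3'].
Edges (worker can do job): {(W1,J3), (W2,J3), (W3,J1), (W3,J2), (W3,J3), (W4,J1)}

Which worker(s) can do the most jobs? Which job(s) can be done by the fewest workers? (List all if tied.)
Most versatile: W3 (3 jobs); Least covered: J2 (1 workers)

Worker degrees (jobs they can do): W1:1, W2:1, W3:3, W4:1
Job degrees (workers who can do it): J1:2, J2:1, J3:3

Maximum worker degree is 3, achieved by: W3
Minimum job degree is 1, achieved by: J2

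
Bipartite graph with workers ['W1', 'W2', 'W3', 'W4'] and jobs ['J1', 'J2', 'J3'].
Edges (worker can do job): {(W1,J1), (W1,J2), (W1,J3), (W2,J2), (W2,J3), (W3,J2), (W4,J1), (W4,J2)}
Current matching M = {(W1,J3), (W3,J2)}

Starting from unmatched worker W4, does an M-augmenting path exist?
Yes: W4 → J1

An M-augmenting path alternates non-matching / matching edges, starting and ending at unmatched vertices.
Path: W4 → J1
(J1 is unmatched in M, so the path is augmenting.)
Flipping edges along this path would increase |M| from 2 to 3.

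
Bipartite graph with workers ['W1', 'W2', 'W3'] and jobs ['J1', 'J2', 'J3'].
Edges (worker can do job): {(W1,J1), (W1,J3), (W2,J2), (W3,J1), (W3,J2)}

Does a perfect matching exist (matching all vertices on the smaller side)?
Yes, perfect matching exists (size 3)

Perfect matching: {(W1,J3), (W2,J2), (W3,J1)}
All 3 vertices on the smaller side are matched.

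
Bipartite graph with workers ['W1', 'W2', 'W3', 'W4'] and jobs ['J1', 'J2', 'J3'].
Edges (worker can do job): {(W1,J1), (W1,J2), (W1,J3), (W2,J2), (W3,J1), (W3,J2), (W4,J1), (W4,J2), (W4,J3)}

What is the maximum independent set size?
Maximum independent set = 4

By König's theorem:
- Min vertex cover = Max matching = 3
- Max independent set = Total vertices - Min vertex cover
- Max independent set = 7 - 3 = 4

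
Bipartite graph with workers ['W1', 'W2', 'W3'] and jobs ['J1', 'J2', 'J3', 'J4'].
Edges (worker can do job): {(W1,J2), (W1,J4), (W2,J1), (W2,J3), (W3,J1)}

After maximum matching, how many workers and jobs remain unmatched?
Unmatched: 0 workers, 1 jobs

Maximum matching size: 3
Workers: 3 total, 3 matched, 0 unmatched
Jobs: 4 total, 3 matched, 1 unmatched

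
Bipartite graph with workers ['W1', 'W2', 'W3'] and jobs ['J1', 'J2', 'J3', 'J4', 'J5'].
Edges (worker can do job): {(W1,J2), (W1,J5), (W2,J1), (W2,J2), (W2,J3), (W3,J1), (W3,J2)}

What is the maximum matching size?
Maximum matching size = 3

Maximum matching: {(W1,J5), (W2,J1), (W3,J2)}
Size: 3

This assigns 3 workers to 3 distinct jobs.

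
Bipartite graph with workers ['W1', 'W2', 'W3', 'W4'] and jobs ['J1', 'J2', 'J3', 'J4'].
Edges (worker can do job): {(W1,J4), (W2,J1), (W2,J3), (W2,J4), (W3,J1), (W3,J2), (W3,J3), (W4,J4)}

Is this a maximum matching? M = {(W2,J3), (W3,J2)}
No, size 2 is not maximum

Proposed matching has size 2.
Maximum matching size for this graph: 3.

This is NOT maximum - can be improved to size 3.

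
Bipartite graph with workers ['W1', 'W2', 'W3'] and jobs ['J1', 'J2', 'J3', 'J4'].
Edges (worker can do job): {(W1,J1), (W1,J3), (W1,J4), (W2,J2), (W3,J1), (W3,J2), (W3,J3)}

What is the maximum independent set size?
Maximum independent set = 4

By König's theorem:
- Min vertex cover = Max matching = 3
- Max independent set = Total vertices - Min vertex cover
- Max independent set = 7 - 3 = 4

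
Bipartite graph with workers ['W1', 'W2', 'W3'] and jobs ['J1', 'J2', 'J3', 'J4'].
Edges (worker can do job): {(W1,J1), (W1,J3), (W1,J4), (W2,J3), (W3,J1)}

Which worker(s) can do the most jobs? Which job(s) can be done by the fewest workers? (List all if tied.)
Most versatile: W1 (3 jobs); Least covered: J2 (0 workers)

Worker degrees (jobs they can do): W1:3, W2:1, W3:1
Job degrees (workers who can do it): J1:2, J2:0, J3:2, J4:1

Maximum worker degree is 3, achieved by: W1
Minimum job degree is 0, achieved by: J2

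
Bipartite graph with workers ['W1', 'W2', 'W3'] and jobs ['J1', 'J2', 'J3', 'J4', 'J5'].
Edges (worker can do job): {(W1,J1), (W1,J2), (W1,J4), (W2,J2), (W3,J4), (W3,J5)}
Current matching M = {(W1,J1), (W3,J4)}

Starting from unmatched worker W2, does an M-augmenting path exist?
Yes: W2 → J2

An M-augmenting path alternates non-matching / matching edges, starting and ending at unmatched vertices.
Path: W2 → J2
(J2 is unmatched in M, so the path is augmenting.)
Flipping edges along this path would increase |M| from 2 to 3.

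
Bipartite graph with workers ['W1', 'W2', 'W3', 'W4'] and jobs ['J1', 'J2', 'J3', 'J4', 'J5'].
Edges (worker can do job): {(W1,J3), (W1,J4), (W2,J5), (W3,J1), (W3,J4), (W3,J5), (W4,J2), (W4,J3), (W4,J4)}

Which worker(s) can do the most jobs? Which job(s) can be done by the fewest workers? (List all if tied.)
Most versatile: W3, W4 (3 jobs); Least covered: J1, J2 (1 workers)

Worker degrees (jobs they can do): W1:2, W2:1, W3:3, W4:3
Job degrees (workers who can do it): J1:1, J2:1, J3:2, J4:3, J5:2

Maximum worker degree is 3, achieved by: W3, W4
Minimum job degree is 1, achieved by: J1, J2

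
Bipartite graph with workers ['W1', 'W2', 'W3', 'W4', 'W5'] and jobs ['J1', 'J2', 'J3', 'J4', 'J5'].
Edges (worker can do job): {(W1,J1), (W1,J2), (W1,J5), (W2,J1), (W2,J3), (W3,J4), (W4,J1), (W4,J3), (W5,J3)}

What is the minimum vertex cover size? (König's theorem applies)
Minimum vertex cover size = 4

By König's theorem: in bipartite graphs,
min vertex cover = max matching = 4

Maximum matching has size 4, so minimum vertex cover also has size 4.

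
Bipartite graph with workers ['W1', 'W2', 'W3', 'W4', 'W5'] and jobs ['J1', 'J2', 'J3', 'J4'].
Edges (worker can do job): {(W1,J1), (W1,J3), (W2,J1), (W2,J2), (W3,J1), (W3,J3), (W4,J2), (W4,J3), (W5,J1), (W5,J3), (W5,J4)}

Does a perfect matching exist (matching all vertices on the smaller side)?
Yes, perfect matching exists (size 4)

Perfect matching: {(W1,J1), (W3,J3), (W4,J2), (W5,J4)}
All 4 vertices on the smaller side are matched.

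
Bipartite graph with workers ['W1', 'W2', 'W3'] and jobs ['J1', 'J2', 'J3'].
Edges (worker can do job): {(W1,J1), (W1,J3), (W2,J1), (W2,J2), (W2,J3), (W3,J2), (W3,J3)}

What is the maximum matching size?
Maximum matching size = 3

Maximum matching: {(W1,J1), (W2,J3), (W3,J2)}
Size: 3

This assigns 3 workers to 3 distinct jobs.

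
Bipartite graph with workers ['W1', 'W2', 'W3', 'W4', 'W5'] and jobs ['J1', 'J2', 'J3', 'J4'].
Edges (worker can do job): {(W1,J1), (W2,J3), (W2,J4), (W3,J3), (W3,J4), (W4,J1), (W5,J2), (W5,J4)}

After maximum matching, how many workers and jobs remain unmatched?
Unmatched: 1 workers, 0 jobs

Maximum matching size: 4
Workers: 5 total, 4 matched, 1 unmatched
Jobs: 4 total, 4 matched, 0 unmatched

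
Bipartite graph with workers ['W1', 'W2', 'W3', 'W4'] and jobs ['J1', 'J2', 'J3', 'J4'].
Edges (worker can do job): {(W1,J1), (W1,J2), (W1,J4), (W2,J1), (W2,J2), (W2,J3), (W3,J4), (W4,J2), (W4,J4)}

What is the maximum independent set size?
Maximum independent set = 4

By König's theorem:
- Min vertex cover = Max matching = 4
- Max independent set = Total vertices - Min vertex cover
- Max independent set = 8 - 4 = 4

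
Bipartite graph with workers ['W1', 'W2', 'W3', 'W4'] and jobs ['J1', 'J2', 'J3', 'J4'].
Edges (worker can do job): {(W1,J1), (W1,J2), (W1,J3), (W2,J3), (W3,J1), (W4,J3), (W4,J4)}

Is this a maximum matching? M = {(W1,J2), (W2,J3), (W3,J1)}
No, size 3 is not maximum

Proposed matching has size 3.
Maximum matching size for this graph: 4.

This is NOT maximum - can be improved to size 4.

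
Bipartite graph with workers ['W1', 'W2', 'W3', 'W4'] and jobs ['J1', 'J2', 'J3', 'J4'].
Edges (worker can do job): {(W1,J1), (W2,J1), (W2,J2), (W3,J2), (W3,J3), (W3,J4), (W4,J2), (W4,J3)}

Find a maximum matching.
Matching: {(W1,J1), (W2,J2), (W3,J4), (W4,J3)}

Maximum matching (size 4):
  W1 → J1
  W2 → J2
  W3 → J4
  W4 → J3

Each worker is assigned to at most one job, and each job to at most one worker.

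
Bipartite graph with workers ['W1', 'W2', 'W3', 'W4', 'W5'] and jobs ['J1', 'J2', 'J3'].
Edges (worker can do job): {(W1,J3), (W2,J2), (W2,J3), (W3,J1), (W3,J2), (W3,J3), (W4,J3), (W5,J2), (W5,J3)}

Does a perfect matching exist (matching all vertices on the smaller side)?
Yes, perfect matching exists (size 3)

Perfect matching: {(W2,J2), (W3,J1), (W5,J3)}
All 3 vertices on the smaller side are matched.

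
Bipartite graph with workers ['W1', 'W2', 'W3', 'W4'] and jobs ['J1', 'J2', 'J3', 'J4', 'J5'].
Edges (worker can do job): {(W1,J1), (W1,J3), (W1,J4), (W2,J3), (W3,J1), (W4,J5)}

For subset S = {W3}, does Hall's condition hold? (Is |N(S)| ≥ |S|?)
Yes: |N(S)| = 1, |S| = 1

Subset S = {W3}
Neighbors N(S) = {J1}

|N(S)| = 1, |S| = 1
Hall's condition: |N(S)| ≥ |S| is satisfied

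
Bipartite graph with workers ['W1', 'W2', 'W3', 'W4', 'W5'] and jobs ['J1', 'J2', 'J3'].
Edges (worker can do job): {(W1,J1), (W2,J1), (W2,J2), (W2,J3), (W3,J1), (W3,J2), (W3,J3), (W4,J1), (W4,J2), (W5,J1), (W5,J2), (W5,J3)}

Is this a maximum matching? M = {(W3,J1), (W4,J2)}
No, size 2 is not maximum

Proposed matching has size 2.
Maximum matching size for this graph: 3.

This is NOT maximum - can be improved to size 3.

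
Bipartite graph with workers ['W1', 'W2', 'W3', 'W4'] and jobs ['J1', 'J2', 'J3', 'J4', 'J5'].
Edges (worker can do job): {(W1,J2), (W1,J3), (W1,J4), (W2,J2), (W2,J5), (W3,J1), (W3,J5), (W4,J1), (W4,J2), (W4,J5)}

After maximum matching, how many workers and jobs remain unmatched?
Unmatched: 0 workers, 1 jobs

Maximum matching size: 4
Workers: 4 total, 4 matched, 0 unmatched
Jobs: 5 total, 4 matched, 1 unmatched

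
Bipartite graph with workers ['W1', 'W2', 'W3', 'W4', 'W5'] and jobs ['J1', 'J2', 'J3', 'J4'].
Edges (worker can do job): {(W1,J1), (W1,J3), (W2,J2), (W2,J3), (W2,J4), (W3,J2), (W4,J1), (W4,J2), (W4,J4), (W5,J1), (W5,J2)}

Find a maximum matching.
Matching: {(W1,J3), (W3,J2), (W4,J4), (W5,J1)}

Maximum matching (size 4):
  W1 → J3
  W3 → J2
  W4 → J4
  W5 → J1

Each worker is assigned to at most one job, and each job to at most one worker.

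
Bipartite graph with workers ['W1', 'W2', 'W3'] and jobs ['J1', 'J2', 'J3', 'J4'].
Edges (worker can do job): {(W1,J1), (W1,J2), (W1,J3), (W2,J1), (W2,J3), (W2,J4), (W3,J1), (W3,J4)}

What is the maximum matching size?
Maximum matching size = 3

Maximum matching: {(W1,J3), (W2,J4), (W3,J1)}
Size: 3

This assigns 3 workers to 3 distinct jobs.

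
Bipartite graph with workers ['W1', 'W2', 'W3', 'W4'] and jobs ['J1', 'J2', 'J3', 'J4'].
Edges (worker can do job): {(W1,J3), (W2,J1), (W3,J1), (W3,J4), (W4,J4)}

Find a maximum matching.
Matching: {(W1,J3), (W3,J1), (W4,J4)}

Maximum matching (size 3):
  W1 → J3
  W3 → J1
  W4 → J4

Each worker is assigned to at most one job, and each job to at most one worker.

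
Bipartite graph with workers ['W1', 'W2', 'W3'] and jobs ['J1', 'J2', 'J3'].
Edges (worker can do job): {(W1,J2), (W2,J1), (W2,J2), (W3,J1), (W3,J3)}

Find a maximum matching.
Matching: {(W1,J2), (W2,J1), (W3,J3)}

Maximum matching (size 3):
  W1 → J2
  W2 → J1
  W3 → J3

Each worker is assigned to at most one job, and each job to at most one worker.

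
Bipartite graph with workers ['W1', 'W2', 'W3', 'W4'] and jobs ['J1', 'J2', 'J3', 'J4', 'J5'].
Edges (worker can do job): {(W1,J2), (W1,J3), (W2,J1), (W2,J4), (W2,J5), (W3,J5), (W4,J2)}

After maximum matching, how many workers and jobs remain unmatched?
Unmatched: 0 workers, 1 jobs

Maximum matching size: 4
Workers: 4 total, 4 matched, 0 unmatched
Jobs: 5 total, 4 matched, 1 unmatched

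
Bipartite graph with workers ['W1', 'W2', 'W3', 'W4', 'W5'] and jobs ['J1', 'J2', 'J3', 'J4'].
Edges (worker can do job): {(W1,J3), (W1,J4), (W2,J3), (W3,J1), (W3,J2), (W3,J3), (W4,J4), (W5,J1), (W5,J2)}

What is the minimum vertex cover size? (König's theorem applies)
Minimum vertex cover size = 4

By König's theorem: in bipartite graphs,
min vertex cover = max matching = 4

Maximum matching has size 4, so minimum vertex cover also has size 4.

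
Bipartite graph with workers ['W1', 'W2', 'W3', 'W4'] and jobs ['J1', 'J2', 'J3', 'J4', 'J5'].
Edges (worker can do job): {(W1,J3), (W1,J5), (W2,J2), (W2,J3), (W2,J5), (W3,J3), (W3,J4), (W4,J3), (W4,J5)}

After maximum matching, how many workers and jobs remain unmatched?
Unmatched: 0 workers, 1 jobs

Maximum matching size: 4
Workers: 4 total, 4 matched, 0 unmatched
Jobs: 5 total, 4 matched, 1 unmatched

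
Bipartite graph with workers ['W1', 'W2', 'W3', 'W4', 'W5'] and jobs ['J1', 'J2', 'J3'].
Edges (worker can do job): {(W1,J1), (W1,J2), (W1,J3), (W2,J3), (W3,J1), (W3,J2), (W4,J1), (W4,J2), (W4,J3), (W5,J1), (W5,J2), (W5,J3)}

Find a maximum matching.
Matching: {(W3,J2), (W4,J1), (W5,J3)}

Maximum matching (size 3):
  W3 → J2
  W4 → J1
  W5 → J3

Each worker is assigned to at most one job, and each job to at most one worker.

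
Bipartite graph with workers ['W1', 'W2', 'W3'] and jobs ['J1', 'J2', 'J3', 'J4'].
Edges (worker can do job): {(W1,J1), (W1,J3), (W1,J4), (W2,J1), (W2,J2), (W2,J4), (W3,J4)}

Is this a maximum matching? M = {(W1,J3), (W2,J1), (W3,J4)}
Yes, size 3 is maximum

Proposed matching has size 3.
Maximum matching size for this graph: 3.

This is a maximum matching.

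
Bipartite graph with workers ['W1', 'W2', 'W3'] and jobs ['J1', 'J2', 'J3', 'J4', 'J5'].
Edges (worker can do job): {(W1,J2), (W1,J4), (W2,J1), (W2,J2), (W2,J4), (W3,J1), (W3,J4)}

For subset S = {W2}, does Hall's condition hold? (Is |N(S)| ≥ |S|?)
Yes: |N(S)| = 3, |S| = 1

Subset S = {W2}
Neighbors N(S) = {J1, J2, J4}

|N(S)| = 3, |S| = 1
Hall's condition: |N(S)| ≥ |S| is satisfied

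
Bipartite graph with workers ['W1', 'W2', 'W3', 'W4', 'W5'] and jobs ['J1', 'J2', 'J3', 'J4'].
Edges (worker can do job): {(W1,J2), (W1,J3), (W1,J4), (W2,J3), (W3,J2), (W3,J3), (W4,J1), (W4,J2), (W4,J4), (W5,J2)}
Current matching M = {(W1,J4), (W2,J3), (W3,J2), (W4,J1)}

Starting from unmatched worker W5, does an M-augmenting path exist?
No augmenting path from W5

Alternating search from W5 reaches jobs: {J2, J3}.
Every reachable job is already matched in M, and following those matched edges back to workers exposes no further unvisited jobs.
No M-augmenting path from W5 exists.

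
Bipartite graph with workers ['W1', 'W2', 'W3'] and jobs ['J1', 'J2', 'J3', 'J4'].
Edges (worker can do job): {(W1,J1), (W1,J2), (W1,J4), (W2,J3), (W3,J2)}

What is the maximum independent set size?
Maximum independent set = 4

By König's theorem:
- Min vertex cover = Max matching = 3
- Max independent set = Total vertices - Min vertex cover
- Max independent set = 7 - 3 = 4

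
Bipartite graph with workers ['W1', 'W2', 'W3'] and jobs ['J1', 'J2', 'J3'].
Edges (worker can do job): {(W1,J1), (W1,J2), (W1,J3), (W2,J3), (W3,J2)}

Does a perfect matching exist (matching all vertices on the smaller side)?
Yes, perfect matching exists (size 3)

Perfect matching: {(W1,J1), (W2,J3), (W3,J2)}
All 3 vertices on the smaller side are matched.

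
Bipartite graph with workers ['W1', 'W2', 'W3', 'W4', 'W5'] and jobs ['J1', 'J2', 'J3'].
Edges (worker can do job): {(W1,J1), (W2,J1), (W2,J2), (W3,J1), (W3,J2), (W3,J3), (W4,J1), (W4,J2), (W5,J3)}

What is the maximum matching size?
Maximum matching size = 3

Maximum matching: {(W3,J1), (W4,J2), (W5,J3)}
Size: 3

This assigns 3 workers to 3 distinct jobs.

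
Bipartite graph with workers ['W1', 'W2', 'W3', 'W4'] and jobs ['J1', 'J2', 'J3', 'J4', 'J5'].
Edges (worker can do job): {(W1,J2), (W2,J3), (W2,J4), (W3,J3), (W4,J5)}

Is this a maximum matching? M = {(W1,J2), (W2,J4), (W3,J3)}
No, size 3 is not maximum

Proposed matching has size 3.
Maximum matching size for this graph: 4.

This is NOT maximum - can be improved to size 4.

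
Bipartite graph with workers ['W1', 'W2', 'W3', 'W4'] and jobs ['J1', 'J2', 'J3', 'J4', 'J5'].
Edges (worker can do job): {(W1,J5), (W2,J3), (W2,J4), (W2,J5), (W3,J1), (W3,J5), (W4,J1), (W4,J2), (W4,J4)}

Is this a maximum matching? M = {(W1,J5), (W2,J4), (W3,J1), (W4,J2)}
Yes, size 4 is maximum

Proposed matching has size 4.
Maximum matching size for this graph: 4.

This is a maximum matching.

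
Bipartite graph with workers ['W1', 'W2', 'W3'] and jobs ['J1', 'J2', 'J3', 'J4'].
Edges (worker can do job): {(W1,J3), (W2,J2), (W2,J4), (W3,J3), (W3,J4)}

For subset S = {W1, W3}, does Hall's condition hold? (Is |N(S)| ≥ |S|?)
Yes: |N(S)| = 2, |S| = 2

Subset S = {W1, W3}
Neighbors N(S) = {J3, J4}

|N(S)| = 2, |S| = 2
Hall's condition: |N(S)| ≥ |S| is satisfied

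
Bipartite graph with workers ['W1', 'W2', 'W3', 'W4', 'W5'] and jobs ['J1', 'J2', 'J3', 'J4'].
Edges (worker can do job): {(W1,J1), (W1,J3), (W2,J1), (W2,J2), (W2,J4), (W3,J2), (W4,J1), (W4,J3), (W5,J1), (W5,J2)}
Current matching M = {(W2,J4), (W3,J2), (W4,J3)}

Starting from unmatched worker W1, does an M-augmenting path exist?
Yes: W1 → J1

An M-augmenting path alternates non-matching / matching edges, starting and ending at unmatched vertices.
Path: W1 → J1
(J1 is unmatched in M, so the path is augmenting.)
Flipping edges along this path would increase |M| from 3 to 4.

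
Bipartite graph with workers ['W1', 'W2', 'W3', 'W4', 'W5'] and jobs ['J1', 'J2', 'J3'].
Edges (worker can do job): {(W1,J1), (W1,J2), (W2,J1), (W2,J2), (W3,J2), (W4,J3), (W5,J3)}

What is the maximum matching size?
Maximum matching size = 3

Maximum matching: {(W1,J1), (W3,J2), (W5,J3)}
Size: 3

This assigns 3 workers to 3 distinct jobs.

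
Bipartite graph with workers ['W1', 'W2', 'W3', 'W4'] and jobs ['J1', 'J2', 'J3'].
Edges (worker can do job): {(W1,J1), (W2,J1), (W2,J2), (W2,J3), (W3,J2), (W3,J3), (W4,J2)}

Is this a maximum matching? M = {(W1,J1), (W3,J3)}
No, size 2 is not maximum

Proposed matching has size 2.
Maximum matching size for this graph: 3.

This is NOT maximum - can be improved to size 3.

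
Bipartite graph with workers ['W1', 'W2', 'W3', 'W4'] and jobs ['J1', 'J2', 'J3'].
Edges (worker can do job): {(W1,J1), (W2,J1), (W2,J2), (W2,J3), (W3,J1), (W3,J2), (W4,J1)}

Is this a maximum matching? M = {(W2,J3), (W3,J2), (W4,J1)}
Yes, size 3 is maximum

Proposed matching has size 3.
Maximum matching size for this graph: 3.

This is a maximum matching.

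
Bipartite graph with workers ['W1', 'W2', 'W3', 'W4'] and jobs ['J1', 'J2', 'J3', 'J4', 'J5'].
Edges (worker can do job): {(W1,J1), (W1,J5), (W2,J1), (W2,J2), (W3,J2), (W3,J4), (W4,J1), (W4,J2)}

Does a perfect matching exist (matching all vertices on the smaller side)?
Yes, perfect matching exists (size 4)

Perfect matching: {(W1,J5), (W2,J2), (W3,J4), (W4,J1)}
All 4 vertices on the smaller side are matched.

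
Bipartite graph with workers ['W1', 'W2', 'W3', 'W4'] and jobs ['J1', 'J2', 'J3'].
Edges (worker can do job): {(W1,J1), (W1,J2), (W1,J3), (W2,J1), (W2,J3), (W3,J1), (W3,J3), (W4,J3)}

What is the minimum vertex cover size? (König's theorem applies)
Minimum vertex cover size = 3

By König's theorem: in bipartite graphs,
min vertex cover = max matching = 3

Maximum matching has size 3, so minimum vertex cover also has size 3.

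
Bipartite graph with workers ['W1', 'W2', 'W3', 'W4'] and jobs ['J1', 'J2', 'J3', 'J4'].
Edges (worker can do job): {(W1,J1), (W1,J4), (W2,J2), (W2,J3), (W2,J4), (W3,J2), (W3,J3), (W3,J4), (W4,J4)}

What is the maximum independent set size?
Maximum independent set = 4

By König's theorem:
- Min vertex cover = Max matching = 4
- Max independent set = Total vertices - Min vertex cover
- Max independent set = 8 - 4 = 4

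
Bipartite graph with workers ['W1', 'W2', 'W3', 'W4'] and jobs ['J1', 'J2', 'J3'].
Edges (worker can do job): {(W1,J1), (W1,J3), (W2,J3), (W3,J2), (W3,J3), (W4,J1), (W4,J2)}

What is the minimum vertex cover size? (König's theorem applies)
Minimum vertex cover size = 3

By König's theorem: in bipartite graphs,
min vertex cover = max matching = 3

Maximum matching has size 3, so minimum vertex cover also has size 3.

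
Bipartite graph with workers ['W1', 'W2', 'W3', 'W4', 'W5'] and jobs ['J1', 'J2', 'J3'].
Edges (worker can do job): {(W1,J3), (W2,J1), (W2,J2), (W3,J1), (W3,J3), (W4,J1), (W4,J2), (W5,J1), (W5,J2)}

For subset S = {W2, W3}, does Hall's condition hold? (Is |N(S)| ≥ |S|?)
Yes: |N(S)| = 3, |S| = 2

Subset S = {W2, W3}
Neighbors N(S) = {J1, J2, J3}

|N(S)| = 3, |S| = 2
Hall's condition: |N(S)| ≥ |S| is satisfied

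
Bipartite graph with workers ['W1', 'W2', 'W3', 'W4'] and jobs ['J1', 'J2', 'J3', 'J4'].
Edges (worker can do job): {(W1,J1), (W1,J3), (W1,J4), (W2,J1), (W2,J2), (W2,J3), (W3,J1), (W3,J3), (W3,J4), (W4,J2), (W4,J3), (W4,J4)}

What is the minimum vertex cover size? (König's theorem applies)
Minimum vertex cover size = 4

By König's theorem: in bipartite graphs,
min vertex cover = max matching = 4

Maximum matching has size 4, so minimum vertex cover also has size 4.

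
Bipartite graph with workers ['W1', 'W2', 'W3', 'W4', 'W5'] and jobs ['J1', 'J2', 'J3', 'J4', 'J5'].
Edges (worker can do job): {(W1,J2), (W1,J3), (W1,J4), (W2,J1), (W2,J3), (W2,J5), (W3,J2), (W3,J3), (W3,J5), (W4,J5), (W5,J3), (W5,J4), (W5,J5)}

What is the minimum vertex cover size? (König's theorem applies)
Minimum vertex cover size = 5

By König's theorem: in bipartite graphs,
min vertex cover = max matching = 5

Maximum matching has size 5, so minimum vertex cover also has size 5.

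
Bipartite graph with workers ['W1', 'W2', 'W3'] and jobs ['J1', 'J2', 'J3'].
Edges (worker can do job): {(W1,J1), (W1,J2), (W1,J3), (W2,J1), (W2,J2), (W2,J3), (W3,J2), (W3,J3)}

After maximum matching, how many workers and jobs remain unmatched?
Unmatched: 0 workers, 0 jobs

Maximum matching size: 3
Workers: 3 total, 3 matched, 0 unmatched
Jobs: 3 total, 3 matched, 0 unmatched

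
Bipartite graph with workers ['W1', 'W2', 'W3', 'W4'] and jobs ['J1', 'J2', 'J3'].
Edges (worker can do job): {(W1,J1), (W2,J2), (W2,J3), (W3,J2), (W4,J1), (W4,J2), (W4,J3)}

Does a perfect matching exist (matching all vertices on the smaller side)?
Yes, perfect matching exists (size 3)

Perfect matching: {(W1,J1), (W2,J3), (W4,J2)}
All 3 vertices on the smaller side are matched.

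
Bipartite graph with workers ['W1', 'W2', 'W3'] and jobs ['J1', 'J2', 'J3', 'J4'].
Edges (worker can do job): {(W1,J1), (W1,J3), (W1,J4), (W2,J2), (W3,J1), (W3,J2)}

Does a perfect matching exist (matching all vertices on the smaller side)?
Yes, perfect matching exists (size 3)

Perfect matching: {(W1,J4), (W2,J2), (W3,J1)}
All 3 vertices on the smaller side are matched.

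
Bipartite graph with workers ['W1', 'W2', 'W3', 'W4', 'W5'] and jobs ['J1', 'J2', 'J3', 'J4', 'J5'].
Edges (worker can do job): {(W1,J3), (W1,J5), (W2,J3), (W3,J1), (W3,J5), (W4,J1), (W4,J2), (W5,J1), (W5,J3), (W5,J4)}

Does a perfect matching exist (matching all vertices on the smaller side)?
Yes, perfect matching exists (size 5)

Perfect matching: {(W1,J5), (W2,J3), (W3,J1), (W4,J2), (W5,J4)}
All 5 vertices on the smaller side are matched.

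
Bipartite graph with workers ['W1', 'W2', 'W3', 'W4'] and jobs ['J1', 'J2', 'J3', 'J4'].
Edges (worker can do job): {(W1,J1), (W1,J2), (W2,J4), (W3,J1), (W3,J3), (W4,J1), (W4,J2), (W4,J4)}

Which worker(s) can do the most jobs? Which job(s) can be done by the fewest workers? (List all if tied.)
Most versatile: W4 (3 jobs); Least covered: J3 (1 workers)

Worker degrees (jobs they can do): W1:2, W2:1, W3:2, W4:3
Job degrees (workers who can do it): J1:3, J2:2, J3:1, J4:2

Maximum worker degree is 3, achieved by: W4
Minimum job degree is 1, achieved by: J3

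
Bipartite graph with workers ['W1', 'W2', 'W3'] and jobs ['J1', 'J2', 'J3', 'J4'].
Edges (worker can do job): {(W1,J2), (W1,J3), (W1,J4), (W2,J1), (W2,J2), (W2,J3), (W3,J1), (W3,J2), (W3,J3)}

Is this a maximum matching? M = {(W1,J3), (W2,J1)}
No, size 2 is not maximum

Proposed matching has size 2.
Maximum matching size for this graph: 3.

This is NOT maximum - can be improved to size 3.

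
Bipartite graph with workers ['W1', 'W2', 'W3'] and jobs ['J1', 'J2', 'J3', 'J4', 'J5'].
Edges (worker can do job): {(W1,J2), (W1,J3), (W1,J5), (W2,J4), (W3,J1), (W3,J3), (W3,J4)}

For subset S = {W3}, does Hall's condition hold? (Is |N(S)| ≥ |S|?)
Yes: |N(S)| = 3, |S| = 1

Subset S = {W3}
Neighbors N(S) = {J1, J3, J4}

|N(S)| = 3, |S| = 1
Hall's condition: |N(S)| ≥ |S| is satisfied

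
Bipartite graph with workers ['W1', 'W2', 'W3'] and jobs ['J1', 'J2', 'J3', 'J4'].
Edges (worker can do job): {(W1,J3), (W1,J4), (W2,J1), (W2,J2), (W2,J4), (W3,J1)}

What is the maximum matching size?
Maximum matching size = 3

Maximum matching: {(W1,J3), (W2,J4), (W3,J1)}
Size: 3

This assigns 3 workers to 3 distinct jobs.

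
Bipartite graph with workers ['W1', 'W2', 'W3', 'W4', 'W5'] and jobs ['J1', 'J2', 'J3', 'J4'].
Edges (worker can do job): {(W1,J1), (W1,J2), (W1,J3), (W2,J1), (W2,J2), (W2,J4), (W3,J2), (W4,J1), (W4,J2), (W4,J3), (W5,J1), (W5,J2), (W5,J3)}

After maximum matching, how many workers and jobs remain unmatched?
Unmatched: 1 workers, 0 jobs

Maximum matching size: 4
Workers: 5 total, 4 matched, 1 unmatched
Jobs: 4 total, 4 matched, 0 unmatched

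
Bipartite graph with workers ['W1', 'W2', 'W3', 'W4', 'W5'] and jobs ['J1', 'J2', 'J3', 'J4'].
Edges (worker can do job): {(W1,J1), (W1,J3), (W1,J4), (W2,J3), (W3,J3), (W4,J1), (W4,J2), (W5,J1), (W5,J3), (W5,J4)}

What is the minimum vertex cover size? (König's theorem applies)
Minimum vertex cover size = 4

By König's theorem: in bipartite graphs,
min vertex cover = max matching = 4

Maximum matching has size 4, so minimum vertex cover also has size 4.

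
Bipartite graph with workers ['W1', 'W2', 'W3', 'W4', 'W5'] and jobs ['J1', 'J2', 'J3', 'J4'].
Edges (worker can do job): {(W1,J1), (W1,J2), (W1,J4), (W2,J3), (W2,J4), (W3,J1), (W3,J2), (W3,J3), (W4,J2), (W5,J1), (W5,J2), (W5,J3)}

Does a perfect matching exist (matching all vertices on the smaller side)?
Yes, perfect matching exists (size 4)

Perfect matching: {(W1,J4), (W2,J3), (W3,J1), (W5,J2)}
All 4 vertices on the smaller side are matched.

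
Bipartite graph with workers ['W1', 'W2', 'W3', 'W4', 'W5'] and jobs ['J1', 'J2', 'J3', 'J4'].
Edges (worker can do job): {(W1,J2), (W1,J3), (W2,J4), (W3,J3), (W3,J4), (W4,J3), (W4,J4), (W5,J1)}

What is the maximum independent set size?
Maximum independent set = 5

By König's theorem:
- Min vertex cover = Max matching = 4
- Max independent set = Total vertices - Min vertex cover
- Max independent set = 9 - 4 = 5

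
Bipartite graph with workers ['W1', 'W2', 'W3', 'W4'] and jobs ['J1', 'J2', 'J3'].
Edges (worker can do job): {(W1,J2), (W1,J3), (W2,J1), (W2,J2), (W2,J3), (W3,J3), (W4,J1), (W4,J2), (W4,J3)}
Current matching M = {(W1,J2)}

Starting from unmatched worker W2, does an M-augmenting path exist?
Yes: W2 → J1

An M-augmenting path alternates non-matching / matching edges, starting and ending at unmatched vertices.
Path: W2 → J1
(J1 is unmatched in M, so the path is augmenting.)
Flipping edges along this path would increase |M| from 1 to 2.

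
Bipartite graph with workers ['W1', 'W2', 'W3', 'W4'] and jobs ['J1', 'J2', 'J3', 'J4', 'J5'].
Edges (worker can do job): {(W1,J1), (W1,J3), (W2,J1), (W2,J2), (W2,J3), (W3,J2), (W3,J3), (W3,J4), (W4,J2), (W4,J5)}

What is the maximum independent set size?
Maximum independent set = 5

By König's theorem:
- Min vertex cover = Max matching = 4
- Max independent set = Total vertices - Min vertex cover
- Max independent set = 9 - 4 = 5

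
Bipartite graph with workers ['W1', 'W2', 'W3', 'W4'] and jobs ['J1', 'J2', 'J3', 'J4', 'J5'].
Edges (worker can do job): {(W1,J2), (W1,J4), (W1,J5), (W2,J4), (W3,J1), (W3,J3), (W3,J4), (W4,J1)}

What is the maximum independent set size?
Maximum independent set = 5

By König's theorem:
- Min vertex cover = Max matching = 4
- Max independent set = Total vertices - Min vertex cover
- Max independent set = 9 - 4 = 5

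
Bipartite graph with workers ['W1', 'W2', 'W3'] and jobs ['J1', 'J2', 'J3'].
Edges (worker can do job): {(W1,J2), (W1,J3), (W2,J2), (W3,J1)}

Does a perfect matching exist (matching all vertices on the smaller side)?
Yes, perfect matching exists (size 3)

Perfect matching: {(W1,J3), (W2,J2), (W3,J1)}
All 3 vertices on the smaller side are matched.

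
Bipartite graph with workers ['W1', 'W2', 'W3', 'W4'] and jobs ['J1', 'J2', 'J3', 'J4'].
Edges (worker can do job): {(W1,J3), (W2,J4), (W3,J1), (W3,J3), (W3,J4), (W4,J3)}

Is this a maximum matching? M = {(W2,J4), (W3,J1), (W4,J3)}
Yes, size 3 is maximum

Proposed matching has size 3.
Maximum matching size for this graph: 3.

This is a maximum matching.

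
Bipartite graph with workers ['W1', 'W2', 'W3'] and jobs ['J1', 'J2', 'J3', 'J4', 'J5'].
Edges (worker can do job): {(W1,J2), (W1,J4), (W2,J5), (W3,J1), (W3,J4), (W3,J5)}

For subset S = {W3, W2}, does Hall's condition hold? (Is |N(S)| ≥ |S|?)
Yes: |N(S)| = 3, |S| = 2

Subset S = {W3, W2}
Neighbors N(S) = {J1, J4, J5}

|N(S)| = 3, |S| = 2
Hall's condition: |N(S)| ≥ |S| is satisfied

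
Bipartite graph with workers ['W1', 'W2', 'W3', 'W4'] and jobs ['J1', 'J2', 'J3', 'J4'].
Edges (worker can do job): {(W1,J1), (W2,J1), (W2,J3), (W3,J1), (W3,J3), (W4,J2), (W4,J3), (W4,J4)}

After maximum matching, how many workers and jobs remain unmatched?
Unmatched: 1 workers, 1 jobs

Maximum matching size: 3
Workers: 4 total, 3 matched, 1 unmatched
Jobs: 4 total, 3 matched, 1 unmatched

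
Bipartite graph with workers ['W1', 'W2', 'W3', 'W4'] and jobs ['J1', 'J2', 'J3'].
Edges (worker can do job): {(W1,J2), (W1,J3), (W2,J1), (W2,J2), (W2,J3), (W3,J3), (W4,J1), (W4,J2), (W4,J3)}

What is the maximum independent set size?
Maximum independent set = 4

By König's theorem:
- Min vertex cover = Max matching = 3
- Max independent set = Total vertices - Min vertex cover
- Max independent set = 7 - 3 = 4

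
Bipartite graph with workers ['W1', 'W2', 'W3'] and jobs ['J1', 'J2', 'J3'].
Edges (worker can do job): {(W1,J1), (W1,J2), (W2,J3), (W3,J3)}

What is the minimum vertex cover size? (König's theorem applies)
Minimum vertex cover size = 2

By König's theorem: in bipartite graphs,
min vertex cover = max matching = 2

Maximum matching has size 2, so minimum vertex cover also has size 2.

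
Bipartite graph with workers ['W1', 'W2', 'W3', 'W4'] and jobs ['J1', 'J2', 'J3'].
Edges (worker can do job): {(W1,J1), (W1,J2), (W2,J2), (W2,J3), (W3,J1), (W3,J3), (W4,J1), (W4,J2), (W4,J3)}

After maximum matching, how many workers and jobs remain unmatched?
Unmatched: 1 workers, 0 jobs

Maximum matching size: 3
Workers: 4 total, 3 matched, 1 unmatched
Jobs: 3 total, 3 matched, 0 unmatched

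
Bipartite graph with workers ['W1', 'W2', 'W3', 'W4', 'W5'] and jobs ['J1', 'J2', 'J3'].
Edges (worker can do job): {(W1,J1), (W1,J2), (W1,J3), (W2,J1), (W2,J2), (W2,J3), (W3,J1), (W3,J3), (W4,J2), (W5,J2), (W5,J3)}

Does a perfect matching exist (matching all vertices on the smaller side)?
Yes, perfect matching exists (size 3)

Perfect matching: {(W1,J1), (W3,J3), (W5,J2)}
All 3 vertices on the smaller side are matched.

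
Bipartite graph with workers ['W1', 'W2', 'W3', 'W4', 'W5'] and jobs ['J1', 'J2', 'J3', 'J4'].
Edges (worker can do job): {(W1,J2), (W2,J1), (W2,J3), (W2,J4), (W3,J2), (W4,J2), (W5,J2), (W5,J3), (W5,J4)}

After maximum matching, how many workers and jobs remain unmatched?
Unmatched: 2 workers, 1 jobs

Maximum matching size: 3
Workers: 5 total, 3 matched, 2 unmatched
Jobs: 4 total, 3 matched, 1 unmatched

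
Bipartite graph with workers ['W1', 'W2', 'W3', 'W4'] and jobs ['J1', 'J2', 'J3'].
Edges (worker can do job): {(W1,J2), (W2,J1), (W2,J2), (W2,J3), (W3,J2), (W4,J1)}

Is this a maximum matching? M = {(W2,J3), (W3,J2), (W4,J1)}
Yes, size 3 is maximum

Proposed matching has size 3.
Maximum matching size for this graph: 3.

This is a maximum matching.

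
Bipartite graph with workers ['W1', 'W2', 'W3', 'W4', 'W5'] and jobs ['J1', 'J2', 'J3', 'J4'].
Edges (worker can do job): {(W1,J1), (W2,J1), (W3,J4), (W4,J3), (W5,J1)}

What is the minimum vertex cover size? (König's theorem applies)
Minimum vertex cover size = 3

By König's theorem: in bipartite graphs,
min vertex cover = max matching = 3

Maximum matching has size 3, so minimum vertex cover also has size 3.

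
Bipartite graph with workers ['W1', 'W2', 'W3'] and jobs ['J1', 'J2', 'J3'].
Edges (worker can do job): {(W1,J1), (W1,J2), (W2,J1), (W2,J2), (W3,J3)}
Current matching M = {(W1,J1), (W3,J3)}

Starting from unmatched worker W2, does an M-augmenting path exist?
Yes: W2 → J2

An M-augmenting path alternates non-matching / matching edges, starting and ending at unmatched vertices.
Path: W2 → J2
(J2 is unmatched in M, so the path is augmenting.)
Flipping edges along this path would increase |M| from 2 to 3.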